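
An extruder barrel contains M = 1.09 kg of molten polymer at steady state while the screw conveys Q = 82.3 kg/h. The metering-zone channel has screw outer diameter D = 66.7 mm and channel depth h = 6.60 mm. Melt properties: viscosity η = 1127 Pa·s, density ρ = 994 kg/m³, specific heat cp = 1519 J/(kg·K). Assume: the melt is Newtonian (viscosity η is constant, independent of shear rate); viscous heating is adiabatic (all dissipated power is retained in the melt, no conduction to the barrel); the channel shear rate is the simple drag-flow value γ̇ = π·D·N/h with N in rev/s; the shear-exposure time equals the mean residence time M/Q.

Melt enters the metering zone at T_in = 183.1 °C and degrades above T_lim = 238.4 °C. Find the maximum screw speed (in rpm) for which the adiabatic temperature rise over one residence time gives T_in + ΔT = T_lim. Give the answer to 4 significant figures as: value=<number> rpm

value=74.50 rpm

Throughput in SI: Q_s = 82.3 kg/h ÷ 3600 s/h = 0.0228611 kg/s
t_res = M / Q_s = 1.09 ÷ 0.0228611 = 47.6792 s
D = 66.7 mm = 0.0667 m;  h = 6.60 mm = 0.0066 m
Allowable rise: ΔT_a = T_lim − T_in = 238.4 − 183.1 = 55.3 K
Invert ΔT = ηγ̇²t_res/(ρcp) for γ̇: γ̇_max² = ΔT_a ρ cp / (η t_res) = 55.3·994·1519 / (1127·47.6792) = 1553.88 s⁻²
Take the square root: γ̇_max = √(1553.88) = 39.4192 s⁻¹
Solve γ̇ = πDN/h for N: N_max = γ̇_max·h/(π·D) = 39.4192 × 0.0066 / (π × 0.0667) = 1.24158 rev/s = 74.4951 rpm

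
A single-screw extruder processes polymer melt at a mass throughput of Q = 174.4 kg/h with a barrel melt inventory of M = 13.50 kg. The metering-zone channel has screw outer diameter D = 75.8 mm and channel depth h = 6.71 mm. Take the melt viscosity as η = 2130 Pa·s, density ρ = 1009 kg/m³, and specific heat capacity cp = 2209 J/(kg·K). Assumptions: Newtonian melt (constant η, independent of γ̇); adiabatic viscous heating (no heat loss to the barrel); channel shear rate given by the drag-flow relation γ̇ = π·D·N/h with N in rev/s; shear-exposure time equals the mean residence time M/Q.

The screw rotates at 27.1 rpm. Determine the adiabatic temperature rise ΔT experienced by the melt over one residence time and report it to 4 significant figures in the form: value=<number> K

Convert throughput: Q = 174.4 kg/h = 174.4/3600 = 0.0484444 kg/s
t_res = M / Q_s = 13.50 ÷ 0.0484444 = 278.67 s
D = 75.8 mm = 0.0758 m;  h = 6.71 mm = 0.00671 m;  N = 27.1 rpm / 60 = 0.451667 rev/s
Shear rate: γ̇ = πDN/h = π·0.0758·0.451667/0.00671 = 16.0293 s⁻¹
ΔT = η·γ̇²·t_res/(ρ·cp) = [2130 × 16.0293² × 278.67] / [1009 × 2209] = 68.4245 K

value=68.42 K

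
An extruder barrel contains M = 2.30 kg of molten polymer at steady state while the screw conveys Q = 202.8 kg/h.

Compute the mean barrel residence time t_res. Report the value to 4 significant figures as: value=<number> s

value=40.83 s

Throughput in SI: Q_s = 202.8 kg/h ÷ 3600 s/h = 0.0563333 kg/s
t_res = M / Q_s = 2.30 / 0.0563333 = 40.8284 s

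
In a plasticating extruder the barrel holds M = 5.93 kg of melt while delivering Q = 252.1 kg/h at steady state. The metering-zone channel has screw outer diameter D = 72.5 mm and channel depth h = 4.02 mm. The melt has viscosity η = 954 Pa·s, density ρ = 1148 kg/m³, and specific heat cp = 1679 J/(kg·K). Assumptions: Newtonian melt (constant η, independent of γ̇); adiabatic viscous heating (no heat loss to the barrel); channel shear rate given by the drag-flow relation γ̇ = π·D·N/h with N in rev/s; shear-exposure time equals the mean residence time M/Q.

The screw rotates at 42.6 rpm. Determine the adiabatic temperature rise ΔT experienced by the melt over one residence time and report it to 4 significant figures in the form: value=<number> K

value=67.82 K

Convert throughput: Q = 252.1 kg/h = 252.1/3600 = 0.0700278 kg/s
t_res = M / Q_s = 5.93 / 0.0700278 = 84.6807 s
D = 72.5 mm = 0.0725 m;  h = 4.02 mm = 0.00402 m;  N = 42.6 rpm / 60 = 0.71 rev/s
γ̇ = π·D·N / h = π · 0.0725 · 0.71 / 0.00402 = 40.2272 s⁻¹
ΔT = η·γ̇²·t_res/(ρ·cp) = [954 × 40.2272² × 84.6807] / [1148 × 1679] = 67.8235 K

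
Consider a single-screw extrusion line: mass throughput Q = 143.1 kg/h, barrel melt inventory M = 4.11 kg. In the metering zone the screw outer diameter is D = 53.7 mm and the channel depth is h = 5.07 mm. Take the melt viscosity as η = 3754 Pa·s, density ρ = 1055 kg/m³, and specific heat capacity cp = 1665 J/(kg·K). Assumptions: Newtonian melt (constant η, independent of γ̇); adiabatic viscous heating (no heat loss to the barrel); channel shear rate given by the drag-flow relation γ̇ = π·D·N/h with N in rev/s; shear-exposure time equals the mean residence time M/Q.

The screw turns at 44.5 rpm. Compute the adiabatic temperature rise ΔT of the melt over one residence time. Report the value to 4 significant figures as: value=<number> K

value=134.6 K

Throughput in SI: Q_s = 143.1 kg/h ÷ 3600 s/h = 0.03975 kg/s
t_res = M / Q_s = 4.11 / 0.03975 = 103.396 s
Geometry in metres: D = 53.7 mm → 0.0537 m, h = 5.07 mm → 0.00507 m; screw speed N = 44.5 rpm = 0.741667 rev/s
γ̇ = π·D·N / h = π · 0.0537 · 0.741667 / 0.00507 = 24.6789 s⁻¹
ΔT = η·γ̇²·t_res / (ρ·cp) = 3754 · (24.6789)² · 103.396 / (1055 · 1665) = 134.581 K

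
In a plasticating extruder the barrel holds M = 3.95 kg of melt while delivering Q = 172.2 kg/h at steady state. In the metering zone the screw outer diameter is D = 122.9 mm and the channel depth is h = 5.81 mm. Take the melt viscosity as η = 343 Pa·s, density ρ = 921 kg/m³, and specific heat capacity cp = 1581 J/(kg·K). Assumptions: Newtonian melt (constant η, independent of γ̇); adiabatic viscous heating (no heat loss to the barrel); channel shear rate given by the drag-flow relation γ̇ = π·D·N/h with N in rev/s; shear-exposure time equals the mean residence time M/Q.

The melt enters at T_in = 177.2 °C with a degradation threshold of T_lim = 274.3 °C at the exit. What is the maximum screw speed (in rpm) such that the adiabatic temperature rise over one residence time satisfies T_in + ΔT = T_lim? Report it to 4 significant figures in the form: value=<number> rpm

Q_s = Q / 3600 = 172.2 / 3600 = 0.0478333 kg/s
Mean residence time: t_res = M/Q_s = 3.95 kg / 0.0478333 kg/s = 82.5784 s
D = 122.9 mm = 0.1229 m;  h = 5.81 mm = 0.00581 m
ΔT_a = T_lim − T_in = 274.3 − 177.2 = 97.1 K
γ̇_max² = ΔT_a·ρ·cp / (η·t_res) = [97.1 × 921 × 1581] / [343 × 82.5784] = 4991.72 s⁻²
Take the square root: γ̇_max = √(4991.72) = 70.6521 s⁻¹
Solve γ̇ = πDN/h for N: N_max = γ̇_max·h/(π·D) = 70.6521 × 0.00581 / (π × 0.1229) = 1.06316 rev/s = 63.7897 rpm

value=63.79 rpm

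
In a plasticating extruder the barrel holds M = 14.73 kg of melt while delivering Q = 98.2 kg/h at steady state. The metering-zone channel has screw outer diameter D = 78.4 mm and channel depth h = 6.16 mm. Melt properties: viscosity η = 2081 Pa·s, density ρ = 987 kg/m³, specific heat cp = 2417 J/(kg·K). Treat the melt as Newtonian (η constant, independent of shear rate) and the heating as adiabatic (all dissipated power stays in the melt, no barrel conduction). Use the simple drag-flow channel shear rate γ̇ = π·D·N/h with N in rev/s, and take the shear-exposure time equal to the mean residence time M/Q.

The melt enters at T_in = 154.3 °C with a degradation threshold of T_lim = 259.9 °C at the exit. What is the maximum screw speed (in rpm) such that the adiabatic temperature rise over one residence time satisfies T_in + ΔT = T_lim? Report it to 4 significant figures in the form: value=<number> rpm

value=22.47 rpm

Throughput in SI: Q_s = 98.2 kg/h ÷ 3600 s/h = 0.0272778 kg/s
t_res = M / Q_s = 14.73 / 0.0272778 = 540 s
Geometry in SI: D = 78.4 mm → 0.0784 m, h = 6.16 mm → 0.00616 m
ΔT_a = T_lim − T_in = 259.9 °C − 154.3 °C = 105.6 K
γ̇_max² = ΔT_a·ρ·cp/(η·t_res) = 105.6·987·2417/(2081·540) = 224.177 s⁻²
Take the square root: γ̇_max = √(224.177) = 14.9726 s⁻¹
N_max = γ̇_max h / (πD) = 14.9726·0.00616/(π·0.0784) = 0.374465 rev/s → ×60 = 22.4679 rpm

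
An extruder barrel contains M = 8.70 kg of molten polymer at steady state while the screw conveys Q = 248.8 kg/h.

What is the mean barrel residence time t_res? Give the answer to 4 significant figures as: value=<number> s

value=125.9 s

Q_s = Q / 3600 = 248.8 / 3600 = 0.0691111 kg/s
t_res = M / Q_s = 8.70 / 0.0691111 = 125.884 s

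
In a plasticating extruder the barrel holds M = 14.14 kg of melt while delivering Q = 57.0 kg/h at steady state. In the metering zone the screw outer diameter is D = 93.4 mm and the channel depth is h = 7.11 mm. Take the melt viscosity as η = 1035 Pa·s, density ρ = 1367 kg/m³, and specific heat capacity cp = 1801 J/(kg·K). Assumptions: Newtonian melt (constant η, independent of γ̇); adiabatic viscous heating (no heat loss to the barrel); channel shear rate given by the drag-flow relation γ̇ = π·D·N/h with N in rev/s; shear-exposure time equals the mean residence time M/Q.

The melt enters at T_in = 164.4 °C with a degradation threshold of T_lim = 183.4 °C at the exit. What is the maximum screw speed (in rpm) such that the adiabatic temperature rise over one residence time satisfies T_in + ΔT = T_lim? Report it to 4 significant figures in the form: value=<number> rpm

Throughput in SI: Q_s = 57.0 kg/h ÷ 3600 s/h = 0.0158333 kg/s
t_res = M / Q_s = 14.14 / 0.0158333 = 893.053 s
D = 93.4 mm = 0.0934 m;  h = 7.11 mm = 0.00711 m
ΔT_a = T_lim − T_in = 183.4 − 164.4 = 19 K
γ̇_max² = ΔT_a·ρ·cp / (η·t_res) = [19 × 1367 × 1801] / [1035 × 893.053] = 50.6079 s⁻²
γ̇_max = sqrt(50.6079) = 7.11392 s⁻¹
N_max = γ̇_max h / (πD) = 7.11392·0.00711/(π·0.0934) = 0.172378 rev/s → ×60 = 10.3427 rpm

value=10.34 rpm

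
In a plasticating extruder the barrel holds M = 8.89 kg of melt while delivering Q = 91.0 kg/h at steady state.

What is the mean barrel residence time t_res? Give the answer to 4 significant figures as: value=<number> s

Q_s = Q / 3600 = 91.0 / 3600 = 0.0252778 kg/s
t_res = M / Q_s = 8.89 / 0.0252778 = 351.692 s

value=351.7 s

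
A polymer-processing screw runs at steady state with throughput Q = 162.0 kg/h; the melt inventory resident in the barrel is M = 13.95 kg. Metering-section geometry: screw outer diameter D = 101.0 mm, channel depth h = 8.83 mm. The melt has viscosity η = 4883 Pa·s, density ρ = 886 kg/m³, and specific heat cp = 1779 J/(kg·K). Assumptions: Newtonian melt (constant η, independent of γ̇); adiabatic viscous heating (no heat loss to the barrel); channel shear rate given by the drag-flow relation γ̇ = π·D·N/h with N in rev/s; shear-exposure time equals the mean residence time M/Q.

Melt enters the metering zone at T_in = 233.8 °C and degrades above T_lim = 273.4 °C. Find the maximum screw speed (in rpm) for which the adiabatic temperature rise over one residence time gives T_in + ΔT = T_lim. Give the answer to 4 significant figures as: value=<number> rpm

Throughput in SI: Q_s = 162.0 kg/h ÷ 3600 s/h = 0.045 kg/s
t_res = M / Q_s = 13.95 / 0.045 = 310 s
D = 101.0 mm = 0.101 m;  h = 8.83 mm = 0.00883 m
ΔT_a = T_lim − T_in = 273.4 − 233.8 = 39.6 K
γ̇_max² = ΔT_a·ρ·cp/(η·t_res) = 39.6·886·1779/(4883·310) = 41.2341 s⁻²
γ̇_max = √41.2341 = 6.42138 s⁻¹
N_max = γ̇_max·h / (π·D) = 6.42138 · 0.00883 / (π · 0.101) = 0.178697 rev/s = 10.7218 rpm

value=10.72 rpm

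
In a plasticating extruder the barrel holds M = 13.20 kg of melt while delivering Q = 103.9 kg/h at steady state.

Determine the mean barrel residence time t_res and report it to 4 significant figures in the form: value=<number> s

value=457.4 s

Convert throughput: Q = 103.9 kg/h = 103.9/3600 = 0.0288611 kg/s
t_res = M / Q_s = 13.20 ÷ 0.0288611 = 457.363 s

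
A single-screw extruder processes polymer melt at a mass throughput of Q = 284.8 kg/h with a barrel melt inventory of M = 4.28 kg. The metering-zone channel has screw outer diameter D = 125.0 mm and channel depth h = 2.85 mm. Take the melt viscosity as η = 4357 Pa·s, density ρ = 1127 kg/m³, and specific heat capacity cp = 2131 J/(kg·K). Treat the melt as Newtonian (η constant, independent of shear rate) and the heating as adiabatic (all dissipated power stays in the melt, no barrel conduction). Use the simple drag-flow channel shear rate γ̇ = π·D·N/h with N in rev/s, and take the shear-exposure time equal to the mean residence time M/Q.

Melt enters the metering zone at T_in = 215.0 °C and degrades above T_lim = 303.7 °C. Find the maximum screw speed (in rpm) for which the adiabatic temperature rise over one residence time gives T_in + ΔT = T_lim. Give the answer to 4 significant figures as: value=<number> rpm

value=13.09 rpm

Throughput in SI: Q_s = 284.8 kg/h ÷ 3600 s/h = 0.0791111 kg/s
t_res = M / Q_s = 4.28 ÷ 0.0791111 = 54.1011 s
Convert to metres: D = 0.125 m, h = 0.00285 m
ΔT_a = T_lim − T_in = 303.7 − 215.0 = 88.7 K
γ̇_max² = ΔT_a·ρ·cp/(η·t_res) = 88.7·1127·2131/(4357·54.1011) = 903.727 s⁻²
γ̇_max = sqrt(903.727) = 30.062 s⁻¹
N_max = γ̇_max h / (πD) = 30.062·0.00285/(π·0.125) = 0.218174 rev/s → ×60 = 13.0905 rpm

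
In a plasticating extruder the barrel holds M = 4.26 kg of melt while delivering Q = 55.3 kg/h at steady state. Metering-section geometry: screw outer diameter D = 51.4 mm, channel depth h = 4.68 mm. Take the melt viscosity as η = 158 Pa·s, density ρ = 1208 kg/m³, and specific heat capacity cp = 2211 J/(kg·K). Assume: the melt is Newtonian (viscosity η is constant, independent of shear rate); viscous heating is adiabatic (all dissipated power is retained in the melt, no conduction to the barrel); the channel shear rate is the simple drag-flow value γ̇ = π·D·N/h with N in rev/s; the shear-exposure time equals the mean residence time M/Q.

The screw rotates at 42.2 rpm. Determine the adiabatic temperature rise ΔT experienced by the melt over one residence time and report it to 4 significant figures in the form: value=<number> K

value=9.662 K

Convert throughput: Q = 55.3 kg/h = 55.3/3600 = 0.0153611 kg/s
t_res = M / Q_s = 4.26 / 0.0153611 = 277.324 s
Convert to SI: D = 0.0514 m, h = 0.00468 m, N = 42.2/60 = 0.703333 rev/s
γ̇ = π D N / h = (π)(0.0514)(0.703333) / 0.00468 = 24.2677 s⁻¹
Adiabatic rise: ΔT = η γ̇² t_res / (ρ cp) = 158·(24.2677)²·277.324 / (1208·2211) = 9.66151 K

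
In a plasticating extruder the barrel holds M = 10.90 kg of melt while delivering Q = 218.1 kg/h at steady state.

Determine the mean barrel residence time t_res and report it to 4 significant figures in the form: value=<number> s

value=179.9 s

Convert throughput: Q = 218.1 kg/h = 218.1/3600 = 0.0605833 kg/s
t_res = M / Q_s = 10.90 ÷ 0.0605833 = 179.917 s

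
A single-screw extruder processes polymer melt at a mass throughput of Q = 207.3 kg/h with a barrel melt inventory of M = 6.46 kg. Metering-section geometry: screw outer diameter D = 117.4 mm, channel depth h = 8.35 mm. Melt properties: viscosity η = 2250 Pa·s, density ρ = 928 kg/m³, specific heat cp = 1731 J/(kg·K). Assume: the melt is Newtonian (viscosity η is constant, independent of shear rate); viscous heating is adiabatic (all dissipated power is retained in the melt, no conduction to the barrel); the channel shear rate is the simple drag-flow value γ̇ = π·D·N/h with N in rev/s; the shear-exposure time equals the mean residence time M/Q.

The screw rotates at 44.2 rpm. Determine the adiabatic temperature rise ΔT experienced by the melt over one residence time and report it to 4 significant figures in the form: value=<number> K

Convert throughput: Q = 207.3 kg/h = 207.3/3600 = 0.0575833 kg/s
t_res = M / Q_s = 6.46 / 0.0575833 = 112.185 s
D = 117.4 mm = 0.1174 m;  h = 8.35 mm = 0.00835 m;  N = 44.2 rpm / 60 = 0.736667 rev/s
γ̇ = π D N / h = (π)(0.1174)(0.736667) / 0.00835 = 32.5389 s⁻¹
ΔT = η·γ̇²·t_res/(ρ·cp) = [2250 × 32.5389² × 112.185] / [928 × 1731] = 166.371 K

value=166.4 K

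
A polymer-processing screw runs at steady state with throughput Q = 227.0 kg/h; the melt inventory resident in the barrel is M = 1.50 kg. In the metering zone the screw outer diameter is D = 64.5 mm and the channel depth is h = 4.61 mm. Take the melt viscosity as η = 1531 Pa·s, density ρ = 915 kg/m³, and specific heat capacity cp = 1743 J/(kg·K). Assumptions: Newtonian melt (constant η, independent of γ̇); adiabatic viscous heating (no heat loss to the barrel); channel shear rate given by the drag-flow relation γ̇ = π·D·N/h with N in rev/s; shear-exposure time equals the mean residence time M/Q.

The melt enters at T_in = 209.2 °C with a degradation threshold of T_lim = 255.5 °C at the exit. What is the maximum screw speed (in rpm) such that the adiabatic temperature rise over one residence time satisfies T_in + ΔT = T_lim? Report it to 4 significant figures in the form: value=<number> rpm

value=61.46 rpm

Throughput in SI: Q_s = 227.0 kg/h ÷ 3600 s/h = 0.0630556 kg/s
t_res = M / Q_s = 1.50 / 0.0630556 = 23.7885 s
Geometry in SI: D = 64.5 mm → 0.0645 m, h = 4.61 mm → 0.00461 m
ΔT_a = T_lim − T_in = 255.5 °C − 209.2 °C = 46.3 K
γ̇_max² = ΔT_a·ρ·cp / (η·t_res) = [46.3 × 915 × 1743] / [1531 × 23.7885] = 2027.48 s⁻²
Take the square root: γ̇_max = √(2027.48) = 45.0275 s⁻¹
N_max = γ̇_max·h / (π·D) = 45.0275 · 0.00461 / (π · 0.0645) = 1.0244 rev/s = 61.464 rpm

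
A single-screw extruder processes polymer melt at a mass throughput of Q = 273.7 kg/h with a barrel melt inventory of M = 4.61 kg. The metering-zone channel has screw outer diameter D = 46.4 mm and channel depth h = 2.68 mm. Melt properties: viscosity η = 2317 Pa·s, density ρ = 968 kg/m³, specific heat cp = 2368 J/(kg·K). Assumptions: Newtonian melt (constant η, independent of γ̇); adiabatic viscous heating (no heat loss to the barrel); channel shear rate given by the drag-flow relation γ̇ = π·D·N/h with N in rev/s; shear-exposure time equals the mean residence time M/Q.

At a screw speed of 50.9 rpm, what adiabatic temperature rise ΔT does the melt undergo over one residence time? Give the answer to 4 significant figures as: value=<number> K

value=130.5 K

Throughput in SI: Q_s = 273.7 kg/h ÷ 3600 s/h = 0.0760278 kg/s
t_res = M / Q_s = 4.61 ÷ 0.0760278 = 60.6357 s
Geometry in metres: D = 46.4 mm → 0.0464 m, h = 2.68 mm → 0.00268 m; screw speed N = 50.9 rpm = 0.848333 rev/s
γ̇ = π D N / h = (π)(0.0464)(0.848333) / 0.00268 = 46.1423 s⁻¹
Adiabatic rise: ΔT = η γ̇² t_res / (ρ cp) = 2317·(46.1423)²·60.6357 / (968·2368) = 130.496 K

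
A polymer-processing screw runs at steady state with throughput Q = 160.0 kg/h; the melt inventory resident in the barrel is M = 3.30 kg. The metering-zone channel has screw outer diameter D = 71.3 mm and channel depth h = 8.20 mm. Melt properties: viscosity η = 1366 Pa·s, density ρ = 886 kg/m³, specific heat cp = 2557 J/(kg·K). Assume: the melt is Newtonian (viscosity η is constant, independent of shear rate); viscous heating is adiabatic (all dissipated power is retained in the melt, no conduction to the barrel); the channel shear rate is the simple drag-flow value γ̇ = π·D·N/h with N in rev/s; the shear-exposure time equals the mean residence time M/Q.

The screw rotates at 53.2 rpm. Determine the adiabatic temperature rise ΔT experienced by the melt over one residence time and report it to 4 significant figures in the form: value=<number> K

Throughput in SI: Q_s = 160.0 kg/h ÷ 3600 s/h = 0.0444444 kg/s
Mean residence time: t_res = M/Q_s = 3.30 kg / 0.0444444 kg/s = 74.25 s
Convert to SI: D = 0.0713 m, h = 0.0082 m, N = 53.2/60 = 0.886667 rev/s
γ̇ = π D N / h = (π)(0.0713)(0.886667) / 0.0082 = 24.2207 s⁻¹
ΔT = η·γ̇²·t_res / (ρ·cp) = 1366 · (24.2207)² · 74.25 / (886 · 2557) = 26.2636 K

value=26.26 K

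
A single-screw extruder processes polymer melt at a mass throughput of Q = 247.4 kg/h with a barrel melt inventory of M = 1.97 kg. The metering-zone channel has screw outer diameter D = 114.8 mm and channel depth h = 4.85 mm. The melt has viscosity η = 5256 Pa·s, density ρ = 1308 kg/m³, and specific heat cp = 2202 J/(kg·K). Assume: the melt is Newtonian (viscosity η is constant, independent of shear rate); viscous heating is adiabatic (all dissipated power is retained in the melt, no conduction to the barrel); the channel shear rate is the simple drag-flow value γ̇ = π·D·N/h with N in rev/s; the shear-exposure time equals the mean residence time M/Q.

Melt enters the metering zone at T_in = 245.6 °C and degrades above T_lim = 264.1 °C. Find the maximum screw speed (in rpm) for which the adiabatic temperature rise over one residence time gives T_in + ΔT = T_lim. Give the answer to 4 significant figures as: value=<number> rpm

value=15.17 rpm

Q_s = Q / 3600 = 247.4 / 3600 = 0.0687222 kg/s
t_res = M / Q_s = 1.97 / 0.0687222 = 28.6661 s
Geometry in SI: D = 114.8 mm → 0.1148 m, h = 4.85 mm → 0.00485 m
ΔT_a = T_lim − T_in = 264.1 − 245.6 = 18.5 K
Invert ΔT = ηγ̇²t_res/(ρcp) for γ̇: γ̇_max² = ΔT_a ρ cp / (η t_res) = 18.5·1308·2202 / (5256·28.6661) = 353.649 s⁻²
Take the square root: γ̇_max = √(353.649) = 18.8056 s⁻¹
Solve γ̇ = πDN/h for N: N_max = γ̇_max·h/(π·D) = 18.8056 × 0.00485 / (π × 0.1148) = 0.252893 rev/s = 15.1736 rpm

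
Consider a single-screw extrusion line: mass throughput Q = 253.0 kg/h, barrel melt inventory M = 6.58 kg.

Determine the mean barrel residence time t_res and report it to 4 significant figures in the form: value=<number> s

value=93.63 s

Convert throughput: Q = 253.0 kg/h = 253.0/3600 = 0.0702778 kg/s
t_res = M / Q_s = 6.58 ÷ 0.0702778 = 93.6285 s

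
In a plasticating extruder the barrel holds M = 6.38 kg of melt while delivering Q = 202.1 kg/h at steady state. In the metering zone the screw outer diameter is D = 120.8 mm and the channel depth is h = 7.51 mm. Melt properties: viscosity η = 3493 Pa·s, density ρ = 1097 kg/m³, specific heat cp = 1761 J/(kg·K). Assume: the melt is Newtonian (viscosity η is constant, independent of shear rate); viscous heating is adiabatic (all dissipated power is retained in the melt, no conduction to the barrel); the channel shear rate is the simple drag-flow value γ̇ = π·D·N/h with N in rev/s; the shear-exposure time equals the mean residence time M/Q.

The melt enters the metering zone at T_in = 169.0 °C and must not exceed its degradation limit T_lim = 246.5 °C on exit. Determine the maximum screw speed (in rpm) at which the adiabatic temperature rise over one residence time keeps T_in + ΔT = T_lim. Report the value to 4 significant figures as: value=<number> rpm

value=23.06 rpm

Convert throughput: Q = 202.1 kg/h = 202.1/3600 = 0.0561389 kg/s
t_res = M / Q_s = 6.38 / 0.0561389 = 113.647 s
D = 120.8 mm = 0.1208 m;  h = 7.51 mm = 0.00751 m
ΔT_a = T_lim − T_in = 246.5 °C − 169.0 °C = 77.5 K
γ̇_max² = ΔT_a·ρ·cp/(η·t_res) = 77.5·1097·1761/(3493·113.647) = 377.148 s⁻²
γ̇_max = √377.148 = 19.4203 s⁻¹
N_max = γ̇_max h / (πD) = 19.4203·0.00751/(π·0.1208) = 0.384308 rev/s → ×60 = 23.0585 rpm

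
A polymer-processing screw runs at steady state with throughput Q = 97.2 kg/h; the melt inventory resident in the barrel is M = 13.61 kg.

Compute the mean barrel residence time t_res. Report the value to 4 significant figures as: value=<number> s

value=504.1 s

Q_s = Q / 3600 = 97.2 / 3600 = 0.027 kg/s
t_res = M / Q_s = 13.61 ÷ 0.027 = 504.074 s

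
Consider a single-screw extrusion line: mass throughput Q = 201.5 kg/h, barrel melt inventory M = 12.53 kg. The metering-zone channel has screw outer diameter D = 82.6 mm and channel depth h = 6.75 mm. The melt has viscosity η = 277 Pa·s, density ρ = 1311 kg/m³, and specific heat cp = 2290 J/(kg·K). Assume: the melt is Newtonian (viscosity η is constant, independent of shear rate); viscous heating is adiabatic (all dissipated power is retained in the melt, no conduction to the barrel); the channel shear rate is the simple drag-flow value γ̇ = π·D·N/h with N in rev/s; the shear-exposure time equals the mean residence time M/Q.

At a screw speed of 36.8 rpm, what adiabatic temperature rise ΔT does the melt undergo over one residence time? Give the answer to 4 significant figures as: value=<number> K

Throughput in SI: Q_s = 201.5 kg/h ÷ 3600 s/h = 0.0559722 kg/s
t_res = M / Q_s = 12.53 ÷ 0.0559722 = 223.861 s
Geometry in metres: D = 82.6 mm → 0.0826 m, h = 6.75 mm → 0.00675 m; screw speed N = 36.8 rpm = 0.613333 rev/s
γ̇ = π D N / h = (π)(0.0826)(0.613333) / 0.00675 = 23.5789 s⁻¹
Adiabatic rise: ΔT = η γ̇² t_res / (ρ cp) = 277·(23.5789)²·223.861 / (1311·2290) = 11.4833 K

value=11.48 K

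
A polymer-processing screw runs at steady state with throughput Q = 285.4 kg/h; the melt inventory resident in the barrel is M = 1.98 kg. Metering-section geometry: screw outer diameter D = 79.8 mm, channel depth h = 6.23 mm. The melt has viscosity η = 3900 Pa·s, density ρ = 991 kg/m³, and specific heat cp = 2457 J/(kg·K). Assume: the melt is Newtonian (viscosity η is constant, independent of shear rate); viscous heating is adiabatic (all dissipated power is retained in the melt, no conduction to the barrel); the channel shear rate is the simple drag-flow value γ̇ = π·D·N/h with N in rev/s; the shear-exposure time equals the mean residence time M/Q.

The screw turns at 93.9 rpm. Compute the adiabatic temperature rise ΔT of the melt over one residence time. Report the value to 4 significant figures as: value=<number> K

Throughput in SI: Q_s = 285.4 kg/h ÷ 3600 s/h = 0.0792778 kg/s
t_res = M / Q_s = 1.98 ÷ 0.0792778 = 24.9755 s
Geometry in metres: D = 79.8 mm → 0.0798 m, h = 6.23 mm → 0.00623 m; screw speed N = 93.9 rpm = 1.565 rev/s
Shear rate: γ̇ = πDN/h = π·0.0798·1.565/0.00623 = 62.9766 s⁻¹
ΔT = η·γ̇²·t_res/(ρ·cp) = [3900 × 62.9766² × 24.9755] / [991 × 2457] = 158.656 K

value=158.7 K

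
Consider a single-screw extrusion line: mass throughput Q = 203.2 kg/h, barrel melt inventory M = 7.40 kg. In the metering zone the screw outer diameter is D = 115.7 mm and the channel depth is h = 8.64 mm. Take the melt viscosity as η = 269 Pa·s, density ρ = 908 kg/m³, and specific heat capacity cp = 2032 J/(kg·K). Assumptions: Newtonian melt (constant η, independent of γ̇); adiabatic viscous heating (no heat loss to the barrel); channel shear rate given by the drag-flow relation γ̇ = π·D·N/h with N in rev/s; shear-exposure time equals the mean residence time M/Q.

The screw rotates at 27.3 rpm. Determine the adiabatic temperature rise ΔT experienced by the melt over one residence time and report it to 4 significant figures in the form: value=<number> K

value=7.003 K

Convert throughput: Q = 203.2 kg/h = 203.2/3600 = 0.0564444 kg/s
t_res = M / Q_s = 7.40 ÷ 0.0564444 = 131.102 s
Convert to SI: D = 0.1157 m, h = 0.00864 m, N = 27.3/60 = 0.455 rev/s
γ̇ = π·D·N / h = π · 0.1157 · 0.455 / 0.00864 = 19.1417 s⁻¹
Adiabatic rise: ΔT = η γ̇² t_res / (ρ cp) = 269·(19.1417)²·131.102 / (908·2032) = 7.0035 K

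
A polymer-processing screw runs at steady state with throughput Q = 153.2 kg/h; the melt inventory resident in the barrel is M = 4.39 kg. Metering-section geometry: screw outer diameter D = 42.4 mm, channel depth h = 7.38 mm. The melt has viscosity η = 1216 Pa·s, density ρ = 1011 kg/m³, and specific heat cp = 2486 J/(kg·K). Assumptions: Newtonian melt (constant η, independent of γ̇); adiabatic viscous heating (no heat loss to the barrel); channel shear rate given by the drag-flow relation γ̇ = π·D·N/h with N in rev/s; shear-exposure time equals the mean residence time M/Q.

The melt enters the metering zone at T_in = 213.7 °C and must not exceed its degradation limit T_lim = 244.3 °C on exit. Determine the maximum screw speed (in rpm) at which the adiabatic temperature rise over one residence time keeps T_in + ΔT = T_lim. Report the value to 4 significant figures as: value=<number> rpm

value=82.31 rpm

Q_s = Q / 3600 = 153.2 / 3600 = 0.0425556 kg/s
Mean residence time: t_res = M/Q_s = 4.39 kg / 0.0425556 kg/s = 103.159 s
Geometry in SI: D = 42.4 mm → 0.0424 m, h = 7.38 mm → 0.00738 m
Allowable rise: ΔT_a = T_lim − T_in = 244.3 − 213.7 = 30.6 K
γ̇_max² = ΔT_a·ρ·cp / (η·t_res) = [30.6 × 1011 × 2486] / [1216 × 103.159] = 613.101 s⁻²
Take the square root: γ̇_max = √(613.101) = 24.7609 s⁻¹
Solve γ̇ = πDN/h for N: N_max = γ̇_max·h/(π·D) = 24.7609 × 0.00738 / (π × 0.0424) = 1.37185 rev/s = 82.311 rpm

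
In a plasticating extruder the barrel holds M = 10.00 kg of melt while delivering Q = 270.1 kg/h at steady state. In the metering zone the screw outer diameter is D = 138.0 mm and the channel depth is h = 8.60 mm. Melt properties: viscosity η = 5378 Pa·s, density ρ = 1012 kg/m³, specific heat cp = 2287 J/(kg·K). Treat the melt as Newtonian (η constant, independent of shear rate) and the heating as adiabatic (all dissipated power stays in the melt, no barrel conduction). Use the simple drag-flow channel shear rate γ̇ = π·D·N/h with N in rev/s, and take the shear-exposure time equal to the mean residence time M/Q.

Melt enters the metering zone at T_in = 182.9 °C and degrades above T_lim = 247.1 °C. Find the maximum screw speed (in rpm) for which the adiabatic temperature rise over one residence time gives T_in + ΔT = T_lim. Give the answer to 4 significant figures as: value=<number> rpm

Q_s = Q / 3600 = 270.1 / 3600 = 0.0750278 kg/s
t_res = M / Q_s = 10.00 ÷ 0.0750278 = 133.284 s
Convert to metres: D = 0.138 m, h = 0.0086 m
ΔT_a = T_lim − T_in = 247.1 − 182.9 = 64.2 K
Invert ΔT = ηγ̇²t_res/(ρcp) for γ̇: γ̇_max² = ΔT_a ρ cp / (η t_res) = 64.2·1012·2287 / (5378·133.284) = 207.292 s⁻²
γ̇_max = √207.292 = 14.3976 s⁻¹
N_max = γ̇_max·h / (π·D) = 14.3976 · 0.0086 / (π · 0.138) = 0.285602 rev/s = 17.1361 rpm

value=17.14 rpm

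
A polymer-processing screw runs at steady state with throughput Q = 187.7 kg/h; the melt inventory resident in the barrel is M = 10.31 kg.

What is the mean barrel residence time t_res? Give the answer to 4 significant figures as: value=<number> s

Throughput in SI: Q_s = 187.7 kg/h ÷ 3600 s/h = 0.0521389 kg/s
t_res = M / Q_s = 10.31 ÷ 0.0521389 = 197.741 s

value=197.7 s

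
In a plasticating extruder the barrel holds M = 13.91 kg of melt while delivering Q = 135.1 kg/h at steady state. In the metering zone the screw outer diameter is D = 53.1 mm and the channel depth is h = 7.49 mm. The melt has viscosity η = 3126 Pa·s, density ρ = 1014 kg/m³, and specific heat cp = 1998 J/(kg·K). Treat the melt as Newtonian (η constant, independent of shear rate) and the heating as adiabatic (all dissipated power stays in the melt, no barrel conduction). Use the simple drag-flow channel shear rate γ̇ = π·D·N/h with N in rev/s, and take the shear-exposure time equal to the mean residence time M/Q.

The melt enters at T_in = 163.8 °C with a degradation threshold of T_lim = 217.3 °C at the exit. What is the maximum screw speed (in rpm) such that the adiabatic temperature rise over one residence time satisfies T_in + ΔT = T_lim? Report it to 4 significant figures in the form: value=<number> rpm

Q_s = Q / 3600 = 135.1 / 3600 = 0.0375278 kg/s
t_res = M / Q_s = 13.91 ÷ 0.0375278 = 370.659 s
Convert to metres: D = 0.0531 m, h = 0.00749 m
ΔT_a = T_lim − T_in = 217.3 − 163.8 = 53.5 K
γ̇_max² = ΔT_a·ρ·cp / (η·t_res) = [53.5 × 1014 × 1998] / [3126 × 370.659] = 93.5457 s⁻²
γ̇_max = √93.5457 = 9.6719 s⁻¹
N_max = γ̇_max h / (πD) = 9.6719·0.00749/(π·0.0531) = 0.43426 rev/s → ×60 = 26.0556 rpm

value=26.06 rpm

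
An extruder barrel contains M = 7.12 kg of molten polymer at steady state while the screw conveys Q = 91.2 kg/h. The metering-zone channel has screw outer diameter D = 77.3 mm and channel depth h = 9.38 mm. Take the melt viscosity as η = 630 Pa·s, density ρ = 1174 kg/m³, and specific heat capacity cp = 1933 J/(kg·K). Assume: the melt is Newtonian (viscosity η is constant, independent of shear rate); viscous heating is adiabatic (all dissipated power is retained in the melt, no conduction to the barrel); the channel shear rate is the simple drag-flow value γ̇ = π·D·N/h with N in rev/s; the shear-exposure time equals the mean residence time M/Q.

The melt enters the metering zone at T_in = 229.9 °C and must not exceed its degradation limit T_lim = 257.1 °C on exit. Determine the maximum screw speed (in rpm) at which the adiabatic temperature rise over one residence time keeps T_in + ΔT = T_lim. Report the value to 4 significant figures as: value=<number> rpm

Convert throughput: Q = 91.2 kg/h = 91.2/3600 = 0.0253333 kg/s
t_res = M / Q_s = 7.12 ÷ 0.0253333 = 281.053 s
Geometry in SI: D = 77.3 mm → 0.0773 m, h = 9.38 mm → 0.00938 m
ΔT_a = T_lim − T_in = 257.1 °C − 229.9 °C = 27.2 K
γ̇_max² = ΔT_a·ρ·cp/(η·t_res) = 27.2·1174·1933/(630·281.053) = 348.611 s⁻²
Take the square root: γ̇_max = √(348.611) = 18.6711 s⁻¹
N_max = γ̇_max h / (πD) = 18.6711·0.00938/(π·0.0773) = 0.72118 rev/s → ×60 = 43.2708 rpm

value=43.27 rpm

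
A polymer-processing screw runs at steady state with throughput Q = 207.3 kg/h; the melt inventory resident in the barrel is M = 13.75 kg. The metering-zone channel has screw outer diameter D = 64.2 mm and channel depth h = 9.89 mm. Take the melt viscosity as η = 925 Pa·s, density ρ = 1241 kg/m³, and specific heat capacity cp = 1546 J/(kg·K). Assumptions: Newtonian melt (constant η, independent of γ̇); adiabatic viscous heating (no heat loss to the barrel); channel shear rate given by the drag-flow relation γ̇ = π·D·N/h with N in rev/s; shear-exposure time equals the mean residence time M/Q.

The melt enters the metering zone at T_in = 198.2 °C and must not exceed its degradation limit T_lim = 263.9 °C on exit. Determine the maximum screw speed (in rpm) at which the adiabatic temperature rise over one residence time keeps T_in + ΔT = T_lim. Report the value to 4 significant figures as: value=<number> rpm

Throughput in SI: Q_s = 207.3 kg/h ÷ 3600 s/h = 0.0575833 kg/s
t_res = M / Q_s = 13.75 / 0.0575833 = 238.784 s
Geometry in SI: D = 64.2 mm → 0.0642 m, h = 9.89 mm → 0.00989 m
Allowable rise: ΔT_a = T_lim − T_in = 263.9 − 198.2 = 65.7 K
γ̇_max² = ΔT_a·ρ·cp / (η·t_res) = [65.7 × 1241 × 1546] / [925 × 238.784] = 570.688 s⁻²
γ̇_max = sqrt(570.688) = 23.8891 s⁻¹
N_max = γ̇_max h / (πD) = 23.8891·0.00989/(π·0.0642) = 1.17142 rev/s → ×60 = 70.2849 rpm

value=70.28 rpm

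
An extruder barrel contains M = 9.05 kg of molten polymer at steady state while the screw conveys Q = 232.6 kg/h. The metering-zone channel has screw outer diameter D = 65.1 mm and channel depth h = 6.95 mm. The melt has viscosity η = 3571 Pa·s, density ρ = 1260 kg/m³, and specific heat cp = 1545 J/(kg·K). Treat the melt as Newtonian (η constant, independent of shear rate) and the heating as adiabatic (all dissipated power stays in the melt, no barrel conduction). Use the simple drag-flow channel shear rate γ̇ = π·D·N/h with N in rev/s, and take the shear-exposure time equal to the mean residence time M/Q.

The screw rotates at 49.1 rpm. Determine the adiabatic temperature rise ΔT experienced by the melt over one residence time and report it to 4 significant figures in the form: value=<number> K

value=149.0 K

Q_s = Q / 3600 = 232.6 / 3600 = 0.0646111 kg/s
t_res = M / Q_s = 9.05 ÷ 0.0646111 = 140.069 s
Geometry in metres: D = 65.1 mm → 0.0651 m, h = 6.95 mm → 0.00695 m; screw speed N = 49.1 rpm = 0.818333 rev/s
γ̇ = π·D·N / h = π · 0.0651 · 0.818333 / 0.00695 = 24.0811 s⁻¹
ΔT = η·γ̇²·t_res / (ρ·cp) = 3571 · (24.0811)² · 140.069 / (1260 · 1545) = 148.999 K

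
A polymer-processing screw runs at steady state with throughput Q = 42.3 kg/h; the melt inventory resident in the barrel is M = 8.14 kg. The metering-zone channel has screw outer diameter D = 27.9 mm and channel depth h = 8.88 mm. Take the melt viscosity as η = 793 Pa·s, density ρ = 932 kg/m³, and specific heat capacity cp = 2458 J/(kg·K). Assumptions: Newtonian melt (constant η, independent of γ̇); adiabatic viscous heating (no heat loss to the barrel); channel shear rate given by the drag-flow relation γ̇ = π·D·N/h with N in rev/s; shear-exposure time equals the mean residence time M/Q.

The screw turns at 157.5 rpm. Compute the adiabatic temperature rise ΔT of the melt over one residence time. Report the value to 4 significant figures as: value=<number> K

Q_s = Q / 3600 = 42.3 / 3600 = 0.01175 kg/s
t_res = M / Q_s = 8.14 ÷ 0.01175 = 692.766 s
Geometry in metres: D = 27.9 mm → 0.0279 m, h = 8.88 mm → 0.00888 m; screw speed N = 157.5 rpm = 2.625 rev/s
γ̇ = π·D·N / h = π · 0.0279 · 2.625 / 0.00888 = 25.9102 s⁻¹
Adiabatic rise: ΔT = η γ̇² t_res / (ρ cp) = 793·(25.9102)²·692.766 / (932·2458) = 160.991 K

value=161.0 K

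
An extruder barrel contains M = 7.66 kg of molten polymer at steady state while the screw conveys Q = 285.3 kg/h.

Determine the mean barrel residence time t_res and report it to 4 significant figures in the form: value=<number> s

Convert throughput: Q = 285.3 kg/h = 285.3/3600 = 0.07925 kg/s
Mean residence time: t_res = M/Q_s = 7.66 kg / 0.07925 kg/s = 96.6562 s

value=96.66 s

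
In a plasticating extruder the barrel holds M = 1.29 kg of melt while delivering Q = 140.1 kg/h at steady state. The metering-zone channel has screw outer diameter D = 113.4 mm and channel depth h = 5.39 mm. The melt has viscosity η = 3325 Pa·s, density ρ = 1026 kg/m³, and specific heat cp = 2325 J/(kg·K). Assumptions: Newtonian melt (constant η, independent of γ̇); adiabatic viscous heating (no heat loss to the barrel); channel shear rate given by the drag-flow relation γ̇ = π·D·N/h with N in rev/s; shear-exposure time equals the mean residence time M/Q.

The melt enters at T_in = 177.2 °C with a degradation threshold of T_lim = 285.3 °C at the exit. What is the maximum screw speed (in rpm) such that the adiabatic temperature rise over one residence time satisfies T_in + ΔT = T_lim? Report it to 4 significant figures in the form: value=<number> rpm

value=43.91 rpm

Q_s = Q / 3600 = 140.1 / 3600 = 0.0389167 kg/s
t_res = M / Q_s = 1.29 / 0.0389167 = 33.1478 s
Convert to metres: D = 0.1134 m, h = 0.00539 m
ΔT_a = T_lim − T_in = 285.3 − 177.2 = 108.1 K
γ̇_max² = ΔT_a·ρ·cp/(η·t_res) = 108.1·1026·2325/(3325·33.1478) = 2339.65 s⁻²
γ̇_max = sqrt(2339.65) = 48.3699 s⁻¹
Solve γ̇ = πDN/h for N: N_max = γ̇_max·h/(π·D) = 48.3699 × 0.00539 / (π × 0.1134) = 0.731814 rev/s = 43.9089 rpm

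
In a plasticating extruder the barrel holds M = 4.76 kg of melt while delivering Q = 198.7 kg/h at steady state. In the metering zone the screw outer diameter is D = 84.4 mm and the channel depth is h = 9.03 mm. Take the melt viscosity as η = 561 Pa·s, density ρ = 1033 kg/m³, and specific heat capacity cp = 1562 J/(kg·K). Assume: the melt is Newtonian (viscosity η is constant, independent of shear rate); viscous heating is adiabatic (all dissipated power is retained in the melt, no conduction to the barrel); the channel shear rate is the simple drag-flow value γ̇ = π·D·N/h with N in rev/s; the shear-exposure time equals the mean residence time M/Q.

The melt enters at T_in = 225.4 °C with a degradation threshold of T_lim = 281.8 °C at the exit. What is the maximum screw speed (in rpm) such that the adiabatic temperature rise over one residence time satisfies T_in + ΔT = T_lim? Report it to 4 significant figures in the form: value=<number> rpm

Q_s = Q / 3600 = 198.7 / 3600 = 0.0551944 kg/s
t_res = M / Q_s = 4.76 / 0.0551944 = 86.2406 s
Convert to metres: D = 0.0844 m, h = 0.00903 m
ΔT_a = T_lim − T_in = 281.8 − 225.4 = 56.4 K
γ̇_max² = ΔT_a·ρ·cp / (η·t_res) = [56.4 × 1033 × 1562] / [561 × 86.2406] = 1880.99 s⁻²
Take the square root: γ̇_max = √(1880.99) = 43.3704 s⁻¹
Solve γ̇ = πDN/h for N: N_max = γ̇_max·h/(π·D) = 43.3704 × 0.00903 / (π × 0.0844) = 1.47703 rev/s = 88.6216 rpm

value=88.62 rpm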